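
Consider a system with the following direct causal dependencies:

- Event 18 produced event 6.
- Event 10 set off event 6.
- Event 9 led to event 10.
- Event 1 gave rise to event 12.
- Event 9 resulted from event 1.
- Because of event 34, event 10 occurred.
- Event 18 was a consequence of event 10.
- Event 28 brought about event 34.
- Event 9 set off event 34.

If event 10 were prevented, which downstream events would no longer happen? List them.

event 18, event 6

Downstream of event 10: event 18, event 6.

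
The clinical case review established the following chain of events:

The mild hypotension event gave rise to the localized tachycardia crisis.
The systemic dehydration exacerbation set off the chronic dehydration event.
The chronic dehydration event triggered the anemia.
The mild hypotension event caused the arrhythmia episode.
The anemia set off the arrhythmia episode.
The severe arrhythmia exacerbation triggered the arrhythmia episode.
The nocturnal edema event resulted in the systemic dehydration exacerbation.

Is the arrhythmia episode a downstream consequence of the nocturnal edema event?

Yes

There is a causal chain: the nocturnal edema event → the systemic dehydration exacerbation → the chronic dehydration event → the anemia → the arrhythmia episode.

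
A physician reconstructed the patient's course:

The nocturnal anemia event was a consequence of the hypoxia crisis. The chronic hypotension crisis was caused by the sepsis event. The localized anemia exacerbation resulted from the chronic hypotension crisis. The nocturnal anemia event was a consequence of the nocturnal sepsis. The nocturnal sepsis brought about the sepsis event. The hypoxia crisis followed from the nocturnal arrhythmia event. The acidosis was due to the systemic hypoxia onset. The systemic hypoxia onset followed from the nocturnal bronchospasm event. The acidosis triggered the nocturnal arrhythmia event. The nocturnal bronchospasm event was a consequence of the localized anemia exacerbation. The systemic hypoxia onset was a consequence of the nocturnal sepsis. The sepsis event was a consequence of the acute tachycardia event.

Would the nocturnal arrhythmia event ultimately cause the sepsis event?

The nocturnal arrhythmia event leads to the hypoxia crisis, the nocturnal anemia event; the sepsis event is not among them.

No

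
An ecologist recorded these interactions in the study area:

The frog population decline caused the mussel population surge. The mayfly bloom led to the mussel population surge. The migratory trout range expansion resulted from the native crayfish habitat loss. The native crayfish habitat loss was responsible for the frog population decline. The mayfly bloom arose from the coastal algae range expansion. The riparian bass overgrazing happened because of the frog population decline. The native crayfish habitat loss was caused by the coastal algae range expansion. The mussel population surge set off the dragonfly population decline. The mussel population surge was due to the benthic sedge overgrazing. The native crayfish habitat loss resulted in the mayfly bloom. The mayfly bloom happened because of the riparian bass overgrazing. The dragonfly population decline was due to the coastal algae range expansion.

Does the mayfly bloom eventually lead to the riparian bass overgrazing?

The mayfly bloom leads to the mussel population surge, the dragonfly population decline; the riparian bass overgrazing is not among them.

No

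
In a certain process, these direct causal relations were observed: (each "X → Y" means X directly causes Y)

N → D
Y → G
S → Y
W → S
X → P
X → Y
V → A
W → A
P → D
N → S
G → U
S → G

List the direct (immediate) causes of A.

V, W → A with nothing further upstream stated.

V, W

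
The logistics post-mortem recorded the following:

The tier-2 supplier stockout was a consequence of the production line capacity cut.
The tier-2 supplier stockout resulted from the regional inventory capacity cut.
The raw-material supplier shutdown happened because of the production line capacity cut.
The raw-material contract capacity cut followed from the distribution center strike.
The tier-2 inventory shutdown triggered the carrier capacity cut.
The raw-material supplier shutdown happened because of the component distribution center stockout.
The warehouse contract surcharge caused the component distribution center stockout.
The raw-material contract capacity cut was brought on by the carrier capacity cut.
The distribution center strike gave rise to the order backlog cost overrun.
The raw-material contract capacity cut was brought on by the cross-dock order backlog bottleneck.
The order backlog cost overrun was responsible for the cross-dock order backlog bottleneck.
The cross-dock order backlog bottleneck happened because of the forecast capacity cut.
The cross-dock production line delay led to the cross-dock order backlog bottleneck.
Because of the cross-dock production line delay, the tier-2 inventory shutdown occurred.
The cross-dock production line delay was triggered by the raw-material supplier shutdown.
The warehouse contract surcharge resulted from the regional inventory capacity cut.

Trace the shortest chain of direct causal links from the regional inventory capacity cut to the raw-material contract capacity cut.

the regional inventory capacity cut → the warehouse contract surcharge
the warehouse contract surcharge → the component distribution center stockout
the component distribution center stockout → the raw-material supplier shutdown
the raw-material supplier shutdown → the cross-dock production line delay
the cross-dock production line delay → the cross-dock order backlog bottleneck
the cross-dock order backlog bottleneck → the raw-material contract capacity cut
Length: 6 steps.

the regional inventory capacity cut → the warehouse contract surcharge → the component distribution center stockout → the raw-material supplier shutdown → the cross-dock production line delay → the cross-dock order backlog bottleneck → the raw-material contract capacity cut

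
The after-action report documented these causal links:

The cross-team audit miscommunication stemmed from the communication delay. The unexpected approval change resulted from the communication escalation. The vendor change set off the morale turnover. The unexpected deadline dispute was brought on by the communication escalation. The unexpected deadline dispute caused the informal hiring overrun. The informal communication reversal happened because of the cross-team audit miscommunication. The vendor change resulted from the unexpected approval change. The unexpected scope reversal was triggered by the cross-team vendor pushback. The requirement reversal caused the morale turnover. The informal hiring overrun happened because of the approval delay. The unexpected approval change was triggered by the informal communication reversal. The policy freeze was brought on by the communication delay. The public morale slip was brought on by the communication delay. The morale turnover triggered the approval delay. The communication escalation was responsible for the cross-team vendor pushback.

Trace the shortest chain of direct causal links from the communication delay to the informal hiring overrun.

the communication delay → the cross-team audit miscommunication
the cross-team audit miscommunication → the informal communication reversal
the informal communication reversal → the unexpected approval change
the unexpected approval change → the vendor change
the vendor change → the morale turnover
the morale turnover → the approval delay
the approval delay → the informal hiring overrun
Length: 7 steps.

the communication delay → the cross-team audit miscommunication → the informal communication reversal → the unexpected approval change → the vendor change → the morale turnover → the approval delay → the informal hiring overrun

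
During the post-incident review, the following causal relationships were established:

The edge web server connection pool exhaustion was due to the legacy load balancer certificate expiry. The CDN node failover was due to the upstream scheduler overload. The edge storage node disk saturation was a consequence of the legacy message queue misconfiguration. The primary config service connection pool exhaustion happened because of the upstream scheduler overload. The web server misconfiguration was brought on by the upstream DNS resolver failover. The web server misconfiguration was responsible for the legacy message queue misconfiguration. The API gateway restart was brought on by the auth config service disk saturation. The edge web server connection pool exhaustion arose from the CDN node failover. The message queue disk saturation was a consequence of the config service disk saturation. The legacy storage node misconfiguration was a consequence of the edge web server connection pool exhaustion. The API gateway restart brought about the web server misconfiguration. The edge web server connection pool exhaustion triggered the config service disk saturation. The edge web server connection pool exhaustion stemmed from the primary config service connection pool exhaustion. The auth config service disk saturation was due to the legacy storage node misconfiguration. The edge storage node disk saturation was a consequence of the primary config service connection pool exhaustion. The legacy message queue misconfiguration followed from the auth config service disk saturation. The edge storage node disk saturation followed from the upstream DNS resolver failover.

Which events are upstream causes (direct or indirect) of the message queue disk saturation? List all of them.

the CDN node failover, the config service disk saturation, the edge web server connection pool exhaustion, the legacy load balancer certificate expiry, the primary config service connection pool exhaustion, the upstream scheduler overload

Immediate cause of the message queue disk saturation: the config service disk saturation.
Further upstream: the upstream scheduler overload, the legacy load balancer certificate expiry, the CDN node failover, the primary config service connection pool exhaustion, the edge web server connection pool exhaustion.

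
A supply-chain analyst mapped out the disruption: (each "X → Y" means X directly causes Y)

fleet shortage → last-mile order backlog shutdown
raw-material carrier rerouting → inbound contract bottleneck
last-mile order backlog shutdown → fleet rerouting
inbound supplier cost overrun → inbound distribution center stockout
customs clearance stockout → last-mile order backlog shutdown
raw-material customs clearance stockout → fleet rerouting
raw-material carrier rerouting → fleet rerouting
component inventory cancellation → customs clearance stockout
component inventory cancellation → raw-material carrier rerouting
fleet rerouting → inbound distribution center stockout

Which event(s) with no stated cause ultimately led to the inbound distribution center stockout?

the component inventory cancellation, the fleet shortage, the inbound supplier cost overrun, the raw-material customs clearance stockout

Tracing upstream from the inbound distribution center stockout: the inbound distribution center stockout ← the fleet rerouting ← the raw-material carrier rerouting ← the component inventory cancellation.
A separate upstream branch: the inbound distribution center stockout ← the fleet rerouting ← the last-mile order backlog shutdown ← the fleet shortage.
A separate upstream branch: the inbound distribution center stockout ← the fleet rerouting ← the raw-material customs clearance stockout.
A separate upstream branch: the inbound distribution center stockout ← the inbound supplier cost overrun.
Each of those chain origins has no stated cause.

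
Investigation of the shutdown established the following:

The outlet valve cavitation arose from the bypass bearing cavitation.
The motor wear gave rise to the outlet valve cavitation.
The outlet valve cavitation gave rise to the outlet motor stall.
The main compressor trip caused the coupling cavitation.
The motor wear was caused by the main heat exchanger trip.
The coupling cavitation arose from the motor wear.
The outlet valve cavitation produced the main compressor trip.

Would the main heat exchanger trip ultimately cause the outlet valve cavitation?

There is a causal chain: the main heat exchanger trip → the motor wear → the outlet valve cavitation.

Yes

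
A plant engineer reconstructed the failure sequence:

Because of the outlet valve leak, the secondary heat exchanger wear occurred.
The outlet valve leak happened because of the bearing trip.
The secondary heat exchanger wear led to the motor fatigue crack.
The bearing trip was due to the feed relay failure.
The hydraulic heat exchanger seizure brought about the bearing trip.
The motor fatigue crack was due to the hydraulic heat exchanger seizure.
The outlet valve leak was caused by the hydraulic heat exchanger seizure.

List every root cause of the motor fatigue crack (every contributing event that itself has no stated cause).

the feed relay failure, the hydraulic heat exchanger seizure

Tracing upstream from the motor fatigue crack: the motor fatigue crack ← the secondary heat exchanger wear ← the outlet valve leak ← the bearing trip ← the feed relay failure.
A separate upstream branch: the motor fatigue crack ← the hydraulic heat exchanger seizure.
Each of those chain origins has no stated cause.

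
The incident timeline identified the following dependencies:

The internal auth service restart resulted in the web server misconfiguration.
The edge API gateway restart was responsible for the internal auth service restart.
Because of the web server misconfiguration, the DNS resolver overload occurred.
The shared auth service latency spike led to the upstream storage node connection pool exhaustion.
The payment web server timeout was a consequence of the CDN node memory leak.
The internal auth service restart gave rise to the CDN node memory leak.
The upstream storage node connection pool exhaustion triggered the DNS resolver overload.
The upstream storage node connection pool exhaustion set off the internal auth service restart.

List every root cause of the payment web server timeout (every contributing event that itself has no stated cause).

Tracing upstream from the payment web server timeout: the payment web server timeout ← the CDN node memory leak ← the internal auth service restart ← the edge API gateway restart.
A separate upstream branch: the payment web server timeout ← the CDN node memory leak ← the internal auth service restart ← the upstream storage node connection pool exhaustion ← the shared auth service latency spike.
Each of those chain origins has no stated cause.

the edge API gateway restart, the shared auth service latency spike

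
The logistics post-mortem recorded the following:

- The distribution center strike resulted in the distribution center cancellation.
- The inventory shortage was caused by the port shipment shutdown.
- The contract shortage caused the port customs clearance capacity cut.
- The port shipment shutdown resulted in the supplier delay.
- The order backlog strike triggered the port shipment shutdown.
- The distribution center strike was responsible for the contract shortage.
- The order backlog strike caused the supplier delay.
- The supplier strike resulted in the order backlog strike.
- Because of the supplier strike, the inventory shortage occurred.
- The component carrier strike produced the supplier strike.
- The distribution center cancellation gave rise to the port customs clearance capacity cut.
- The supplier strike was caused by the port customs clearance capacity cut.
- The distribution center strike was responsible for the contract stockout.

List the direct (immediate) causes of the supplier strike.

Upstream contributors include the distribution center strike, the distribution center cancellation, the contract shortage, but only the component carrier strike, the port customs clearance capacity cut feed directly into the supplier strike.

the component carrier strike, the port customs clearance capacity cut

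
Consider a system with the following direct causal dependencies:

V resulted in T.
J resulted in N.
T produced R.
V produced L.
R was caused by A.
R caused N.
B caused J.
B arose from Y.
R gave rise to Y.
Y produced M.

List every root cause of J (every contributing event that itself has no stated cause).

Tracing upstream from J: J ← B ← Y ← R ← T ← V.
A separate upstream branch: J ← B ← Y ← R ← A.
Each of those chain origins has no stated cause.

A, V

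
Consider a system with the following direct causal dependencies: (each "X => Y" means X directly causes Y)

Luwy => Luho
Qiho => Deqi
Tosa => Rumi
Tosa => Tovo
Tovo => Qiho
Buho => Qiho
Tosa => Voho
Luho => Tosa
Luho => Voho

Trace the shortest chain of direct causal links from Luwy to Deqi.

Luwy → Luho → Tosa → Tovo → Qiho → Deqi

Luwy → Luho
Luho → Tosa
Tosa → Tovo
Tovo → Qiho
Qiho → Deqi
Length: 5 steps.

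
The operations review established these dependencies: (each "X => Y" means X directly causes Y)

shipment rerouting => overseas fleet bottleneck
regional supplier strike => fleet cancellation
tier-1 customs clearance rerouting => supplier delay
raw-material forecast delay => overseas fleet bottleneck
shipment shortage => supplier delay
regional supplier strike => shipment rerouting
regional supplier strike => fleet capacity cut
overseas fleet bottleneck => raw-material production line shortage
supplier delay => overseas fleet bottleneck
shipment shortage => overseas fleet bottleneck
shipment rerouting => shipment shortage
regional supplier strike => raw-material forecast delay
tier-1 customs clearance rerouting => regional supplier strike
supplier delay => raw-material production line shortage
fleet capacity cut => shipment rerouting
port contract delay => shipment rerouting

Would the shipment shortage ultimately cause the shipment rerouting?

No

The shipment shortage leads to the supplier delay, the overseas fleet bottleneck, the raw-material production line shortage; the shipment rerouting is not among them.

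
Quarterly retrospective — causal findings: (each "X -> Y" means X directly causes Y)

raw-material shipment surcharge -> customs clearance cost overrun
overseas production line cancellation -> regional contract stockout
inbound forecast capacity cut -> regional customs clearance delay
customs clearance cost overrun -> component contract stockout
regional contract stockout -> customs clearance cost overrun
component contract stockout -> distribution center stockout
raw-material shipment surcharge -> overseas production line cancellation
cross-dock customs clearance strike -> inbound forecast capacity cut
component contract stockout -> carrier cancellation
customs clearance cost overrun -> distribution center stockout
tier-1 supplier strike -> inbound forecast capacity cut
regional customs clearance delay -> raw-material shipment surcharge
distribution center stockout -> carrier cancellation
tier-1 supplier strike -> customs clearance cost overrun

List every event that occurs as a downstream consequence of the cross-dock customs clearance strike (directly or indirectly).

Direct effects: the inbound forecast capacity cut.
2 steps out: the regional customs clearance delay.
3 steps out: the raw-material shipment surcharge.
4 steps out: the overseas production line cancellation, the customs clearance cost overrun.
5 steps out: the regional contract stockout, the component contract stockout, the distribution center stockout.
6 steps out: the carrier cancellation.
Not reachable from it: the tier-1 supplier strike.

the carrier cancellation, the component contract stockout, the customs clearance cost overrun, the distribution center stockout, the inbound forecast capacity cut, the overseas production line cancellation, the raw-material shipment surcharge, the regional contract stockout, the regional customs clearance delay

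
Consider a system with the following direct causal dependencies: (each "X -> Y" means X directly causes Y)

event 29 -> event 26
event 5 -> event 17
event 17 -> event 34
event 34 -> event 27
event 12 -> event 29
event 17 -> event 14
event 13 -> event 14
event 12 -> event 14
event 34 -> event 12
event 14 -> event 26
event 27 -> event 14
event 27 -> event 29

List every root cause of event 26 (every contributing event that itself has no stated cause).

Tracing upstream from event 26: event 26 ← event 14 ← event 17 ← event 5.
A separate upstream branch: event 26 ← event 14 ← event 13.
Each of those chain origins has no stated cause.

event 13, event 5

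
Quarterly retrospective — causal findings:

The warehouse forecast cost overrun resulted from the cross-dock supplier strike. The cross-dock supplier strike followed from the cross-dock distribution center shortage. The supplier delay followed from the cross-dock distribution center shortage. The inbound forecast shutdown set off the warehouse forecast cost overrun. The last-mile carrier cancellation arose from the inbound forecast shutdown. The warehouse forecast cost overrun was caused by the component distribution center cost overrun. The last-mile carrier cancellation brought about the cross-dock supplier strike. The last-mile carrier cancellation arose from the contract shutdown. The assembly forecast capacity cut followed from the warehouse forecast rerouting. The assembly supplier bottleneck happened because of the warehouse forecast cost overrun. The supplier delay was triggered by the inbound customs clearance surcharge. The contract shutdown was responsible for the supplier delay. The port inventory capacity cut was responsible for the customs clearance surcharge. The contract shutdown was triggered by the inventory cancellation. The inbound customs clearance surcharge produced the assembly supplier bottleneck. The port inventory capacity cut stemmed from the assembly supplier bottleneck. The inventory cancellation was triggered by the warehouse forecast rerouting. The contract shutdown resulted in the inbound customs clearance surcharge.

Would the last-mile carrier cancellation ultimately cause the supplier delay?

No

The last-mile carrier cancellation leads to the cross-dock supplier strike, the warehouse forecast cost overrun, the assembly supplier bottleneck, the port inventory capacity cut, the customs clearance surcharge; the supplier delay is not among them.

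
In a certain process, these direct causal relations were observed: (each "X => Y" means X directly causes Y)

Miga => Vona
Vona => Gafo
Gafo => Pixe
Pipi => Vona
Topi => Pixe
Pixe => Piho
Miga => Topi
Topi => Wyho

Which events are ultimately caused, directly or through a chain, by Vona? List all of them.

Gafo, Piho, Pixe

Direct effects: Gafo.
2 steps out: Pixe.
3 steps out: Piho.
Not reachable from it: Pipi, Miga, Topi, Wyho.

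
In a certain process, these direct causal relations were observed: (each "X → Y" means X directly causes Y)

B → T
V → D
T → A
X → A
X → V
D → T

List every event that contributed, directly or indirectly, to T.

Immediate causes of T: D, B.
Further upstream: X, V.

B, D, V, X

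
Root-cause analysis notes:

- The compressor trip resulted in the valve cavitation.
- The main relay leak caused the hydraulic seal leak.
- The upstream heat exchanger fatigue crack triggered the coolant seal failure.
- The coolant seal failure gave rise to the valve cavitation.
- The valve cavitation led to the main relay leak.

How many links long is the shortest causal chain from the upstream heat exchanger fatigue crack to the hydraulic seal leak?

Shortest chain: the upstream heat exchanger fatigue crack → the coolant seal failure → the valve cavitation → the main relay leak → the hydraulic seal leak.

4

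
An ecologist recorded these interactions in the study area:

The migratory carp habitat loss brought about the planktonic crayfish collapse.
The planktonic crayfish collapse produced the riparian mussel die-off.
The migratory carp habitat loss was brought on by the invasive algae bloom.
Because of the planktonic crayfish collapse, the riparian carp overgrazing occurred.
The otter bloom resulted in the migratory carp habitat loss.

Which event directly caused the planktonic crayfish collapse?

Upstream contributors include the invasive algae bloom, the otter bloom, but only the migratory carp habitat loss feeds directly into the planktonic crayfish collapse.

the migratory carp habitat loss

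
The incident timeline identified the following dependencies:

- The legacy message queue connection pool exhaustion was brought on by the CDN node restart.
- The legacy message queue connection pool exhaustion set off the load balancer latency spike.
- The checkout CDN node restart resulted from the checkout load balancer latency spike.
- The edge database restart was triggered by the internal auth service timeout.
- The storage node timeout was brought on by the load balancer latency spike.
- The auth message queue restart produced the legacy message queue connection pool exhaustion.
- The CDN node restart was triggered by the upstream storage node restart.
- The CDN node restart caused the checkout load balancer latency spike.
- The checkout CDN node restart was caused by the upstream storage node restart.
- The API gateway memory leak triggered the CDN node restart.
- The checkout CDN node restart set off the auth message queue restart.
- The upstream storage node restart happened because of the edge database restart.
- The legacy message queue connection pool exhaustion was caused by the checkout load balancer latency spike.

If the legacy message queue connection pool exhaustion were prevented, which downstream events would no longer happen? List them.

the load balancer latency spike, the storage node timeout

Downstream of the legacy message queue connection pool exhaustion: the load balancer latency spike, the storage node timeout.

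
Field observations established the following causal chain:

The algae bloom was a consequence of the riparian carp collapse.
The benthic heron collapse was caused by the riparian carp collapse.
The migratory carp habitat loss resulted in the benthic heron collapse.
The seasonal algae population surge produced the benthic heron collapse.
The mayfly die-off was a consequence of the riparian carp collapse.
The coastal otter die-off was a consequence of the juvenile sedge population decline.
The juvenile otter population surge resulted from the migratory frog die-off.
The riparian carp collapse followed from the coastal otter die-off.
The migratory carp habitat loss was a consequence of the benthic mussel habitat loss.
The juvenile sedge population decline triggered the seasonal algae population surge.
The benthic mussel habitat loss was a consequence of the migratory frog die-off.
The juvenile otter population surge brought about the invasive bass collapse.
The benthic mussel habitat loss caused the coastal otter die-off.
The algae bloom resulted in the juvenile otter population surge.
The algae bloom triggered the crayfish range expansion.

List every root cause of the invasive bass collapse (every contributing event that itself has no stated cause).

the juvenile sedge population decline, the migratory frog die-off

Tracing upstream from the invasive bass collapse: the invasive bass collapse ← the juvenile otter population surge ← the migratory frog die-off.
A separate upstream branch: the invasive bass collapse ← the juvenile otter population surge ← the algae bloom ← the riparian carp collapse ← the coastal otter die-off ← the juvenile sedge population decline.
Each of those chain origins has no stated cause.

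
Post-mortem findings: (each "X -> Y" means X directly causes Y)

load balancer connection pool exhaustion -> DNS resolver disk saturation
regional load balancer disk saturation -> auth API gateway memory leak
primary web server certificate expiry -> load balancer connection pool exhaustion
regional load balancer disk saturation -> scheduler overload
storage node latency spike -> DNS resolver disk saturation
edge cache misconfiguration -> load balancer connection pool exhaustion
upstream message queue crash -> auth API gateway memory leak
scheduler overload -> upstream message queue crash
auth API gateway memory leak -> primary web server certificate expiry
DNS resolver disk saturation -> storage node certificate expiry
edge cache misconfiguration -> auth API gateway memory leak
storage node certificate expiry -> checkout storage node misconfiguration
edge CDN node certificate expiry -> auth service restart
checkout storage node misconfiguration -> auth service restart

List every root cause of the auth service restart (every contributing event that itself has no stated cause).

Tracing upstream from the auth service restart: the auth service restart ← the checkout storage node misconfiguration ← the storage node certificate expiry ← the DNS resolver disk saturation ← the load balancer connection pool exhaustion ← the edge cache misconfiguration.
A separate upstream branch: the auth service restart ← the checkout storage node misconfiguration ← the storage node certificate expiry ← the DNS resolver disk saturation ← the load balancer connection pool exhaustion ← the primary web server certificate expiry ← the auth API gateway memory leak ← the regional load balancer disk saturation.
A separate upstream branch: the auth service restart ← the checkout storage node misconfiguration ← the storage node certificate expiry ← the DNS resolver disk saturation ← the storage node latency spike.
A separate upstream branch: the auth service restart ← the edge CDN node certificate expiry.
Each of those chain origins has no stated cause.

the edge CDN node certificate expiry, the edge cache misconfiguration, the regional load balancer disk saturation, the storage node latency spike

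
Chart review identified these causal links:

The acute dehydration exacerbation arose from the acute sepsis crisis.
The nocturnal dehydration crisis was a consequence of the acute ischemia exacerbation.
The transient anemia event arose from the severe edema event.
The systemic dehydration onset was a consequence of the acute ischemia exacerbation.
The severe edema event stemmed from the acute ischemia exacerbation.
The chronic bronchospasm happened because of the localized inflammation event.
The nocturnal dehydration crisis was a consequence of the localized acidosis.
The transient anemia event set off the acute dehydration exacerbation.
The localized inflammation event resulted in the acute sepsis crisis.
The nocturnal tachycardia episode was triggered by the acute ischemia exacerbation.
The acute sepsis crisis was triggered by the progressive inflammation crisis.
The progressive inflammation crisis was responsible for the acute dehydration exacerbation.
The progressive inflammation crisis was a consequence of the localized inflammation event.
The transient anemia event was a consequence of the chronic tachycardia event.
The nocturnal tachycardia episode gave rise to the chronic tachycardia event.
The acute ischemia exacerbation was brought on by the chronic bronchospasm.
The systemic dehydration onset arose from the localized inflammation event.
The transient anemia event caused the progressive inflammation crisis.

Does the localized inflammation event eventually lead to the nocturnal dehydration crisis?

Yes

There is a causal chain: the localized inflammation event → the chronic bronchospasm → the acute ischemia exacerbation → the nocturnal dehydration crisis.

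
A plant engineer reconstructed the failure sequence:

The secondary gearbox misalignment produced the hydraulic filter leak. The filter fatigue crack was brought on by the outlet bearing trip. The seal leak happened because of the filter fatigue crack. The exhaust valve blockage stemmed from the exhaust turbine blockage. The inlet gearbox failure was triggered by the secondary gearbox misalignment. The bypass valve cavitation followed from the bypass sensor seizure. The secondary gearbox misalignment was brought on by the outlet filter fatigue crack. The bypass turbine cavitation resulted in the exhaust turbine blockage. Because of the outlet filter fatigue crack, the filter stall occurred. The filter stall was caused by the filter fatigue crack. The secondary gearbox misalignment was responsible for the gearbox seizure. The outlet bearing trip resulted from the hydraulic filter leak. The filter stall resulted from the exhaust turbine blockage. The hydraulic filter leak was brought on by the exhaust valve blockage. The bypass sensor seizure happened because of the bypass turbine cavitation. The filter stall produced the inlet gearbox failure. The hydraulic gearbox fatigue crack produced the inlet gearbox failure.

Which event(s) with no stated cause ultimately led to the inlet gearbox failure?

the bypass turbine cavitation, the hydraulic gearbox fatigue crack, the outlet filter fatigue crack

Tracing upstream from the inlet gearbox failure: the inlet gearbox failure ← the filter stall ← the exhaust turbine blockage ← the bypass turbine cavitation.
A separate upstream branch: the inlet gearbox failure ← the secondary gearbox misalignment ← the outlet filter fatigue crack.
A separate upstream branch: the inlet gearbox failure ← the hydraulic gearbox fatigue crack.
Each of those chain origins has no stated cause.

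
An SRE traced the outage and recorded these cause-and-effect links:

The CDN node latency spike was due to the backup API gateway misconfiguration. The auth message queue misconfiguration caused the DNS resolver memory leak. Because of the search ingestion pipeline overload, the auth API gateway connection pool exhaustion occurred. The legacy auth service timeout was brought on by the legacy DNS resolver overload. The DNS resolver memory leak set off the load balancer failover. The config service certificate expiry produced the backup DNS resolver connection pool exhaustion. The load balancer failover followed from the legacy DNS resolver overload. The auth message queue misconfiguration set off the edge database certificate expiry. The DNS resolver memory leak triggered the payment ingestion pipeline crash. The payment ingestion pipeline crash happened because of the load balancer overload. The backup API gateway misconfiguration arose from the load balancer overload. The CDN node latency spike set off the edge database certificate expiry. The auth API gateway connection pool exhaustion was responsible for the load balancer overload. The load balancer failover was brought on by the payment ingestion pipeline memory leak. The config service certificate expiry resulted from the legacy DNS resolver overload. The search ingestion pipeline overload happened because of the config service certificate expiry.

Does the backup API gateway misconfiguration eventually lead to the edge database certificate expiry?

Yes

There is a causal chain: the backup API gateway misconfiguration → the CDN node latency spike → the edge database certificate expiry.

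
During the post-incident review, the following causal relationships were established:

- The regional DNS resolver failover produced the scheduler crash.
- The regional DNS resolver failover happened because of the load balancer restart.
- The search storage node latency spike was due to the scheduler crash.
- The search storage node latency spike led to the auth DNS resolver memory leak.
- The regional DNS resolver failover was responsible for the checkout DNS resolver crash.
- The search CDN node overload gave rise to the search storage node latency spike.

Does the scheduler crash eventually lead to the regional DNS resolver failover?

No

The scheduler crash leads to the search storage node latency spike, the auth DNS resolver memory leak; the regional DNS resolver failover is not among them.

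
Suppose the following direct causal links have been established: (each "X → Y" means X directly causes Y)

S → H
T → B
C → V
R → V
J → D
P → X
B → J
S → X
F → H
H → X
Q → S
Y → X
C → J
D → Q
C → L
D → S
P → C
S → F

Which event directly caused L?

C

Upstream contributors include P, but only C feeds directly into L.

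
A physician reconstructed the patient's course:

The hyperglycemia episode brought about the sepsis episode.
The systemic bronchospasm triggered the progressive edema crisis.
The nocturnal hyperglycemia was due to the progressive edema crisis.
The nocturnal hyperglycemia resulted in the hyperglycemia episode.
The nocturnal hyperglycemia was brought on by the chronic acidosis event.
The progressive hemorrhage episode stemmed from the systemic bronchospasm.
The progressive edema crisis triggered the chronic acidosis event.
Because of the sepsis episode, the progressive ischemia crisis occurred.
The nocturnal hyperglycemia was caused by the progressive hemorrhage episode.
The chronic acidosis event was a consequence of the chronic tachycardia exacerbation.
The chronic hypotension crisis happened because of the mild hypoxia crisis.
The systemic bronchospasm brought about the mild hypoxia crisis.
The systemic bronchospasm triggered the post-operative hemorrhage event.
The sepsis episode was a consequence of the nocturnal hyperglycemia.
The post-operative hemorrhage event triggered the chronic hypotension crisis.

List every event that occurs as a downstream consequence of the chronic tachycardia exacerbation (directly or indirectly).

Direct effects: the chronic acidosis event.
2 steps out: the nocturnal hyperglycemia.
3 steps out: the hyperglycemia episode, the sepsis episode.
4 steps out: the progressive ischemia crisis.
Not reachable from it: the systemic bronchospasm, the post-operative hemorrhage event, the mild hypoxia crisis, the chronic hypotension crisis, the progressive edema crisis, the progressive hemorrhage episode.

the chronic acidosis event, the hyperglycemia episode, the nocturnal hyperglycemia, the progressive ischemia crisis, the sepsis episode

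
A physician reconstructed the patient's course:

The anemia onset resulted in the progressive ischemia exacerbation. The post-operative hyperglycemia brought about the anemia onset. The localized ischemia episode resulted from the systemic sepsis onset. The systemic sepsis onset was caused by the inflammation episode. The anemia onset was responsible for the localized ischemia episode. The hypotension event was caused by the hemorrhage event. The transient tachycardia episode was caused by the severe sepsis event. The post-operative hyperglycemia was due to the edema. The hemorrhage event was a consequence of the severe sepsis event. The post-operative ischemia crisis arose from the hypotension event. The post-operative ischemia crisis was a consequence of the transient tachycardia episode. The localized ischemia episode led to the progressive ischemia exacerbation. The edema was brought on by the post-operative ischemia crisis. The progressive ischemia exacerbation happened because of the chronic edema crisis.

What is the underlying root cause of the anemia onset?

Tracing upstream from the anemia onset: the anemia onset ← the post-operative hyperglycemia ← the edema ← the post-operative ischemia crisis ← the transient tachycardia episode ← the severe sepsis event.
The severe sepsis event has no stated cause, so it is the root.

the severe sepsis event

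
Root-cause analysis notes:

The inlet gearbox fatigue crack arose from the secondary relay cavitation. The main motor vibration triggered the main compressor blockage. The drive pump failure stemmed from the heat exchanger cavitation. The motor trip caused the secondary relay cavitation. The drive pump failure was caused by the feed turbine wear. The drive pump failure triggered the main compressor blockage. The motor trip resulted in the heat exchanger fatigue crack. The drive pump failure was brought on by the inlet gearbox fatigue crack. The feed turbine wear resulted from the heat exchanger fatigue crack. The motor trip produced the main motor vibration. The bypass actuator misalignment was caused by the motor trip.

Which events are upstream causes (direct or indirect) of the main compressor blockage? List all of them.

the drive pump failure, the feed turbine wear, the heat exchanger cavitation, the heat exchanger fatigue crack, the inlet gearbox fatigue crack, the main motor vibration, the motor trip, the secondary relay cavitation

Immediate causes of the main compressor blockage: the main motor vibration, the drive pump failure.
Further upstream: the motor trip, the heat exchanger fatigue crack, the secondary relay cavitation, the heat exchanger cavitation, the inlet gearbox fatigue crack, the feed turbine wear.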